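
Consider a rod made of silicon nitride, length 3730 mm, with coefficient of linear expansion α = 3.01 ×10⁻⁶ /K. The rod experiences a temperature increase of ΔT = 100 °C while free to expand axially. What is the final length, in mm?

ΔL = α·L₀·ΔT = 3.01×10⁻⁶ × 3730 mm × 100.0 K = 1.12 mm.
L = L₀ + ΔL = 3730 + 1.12 = 3731.1 mm.

3731.1 mm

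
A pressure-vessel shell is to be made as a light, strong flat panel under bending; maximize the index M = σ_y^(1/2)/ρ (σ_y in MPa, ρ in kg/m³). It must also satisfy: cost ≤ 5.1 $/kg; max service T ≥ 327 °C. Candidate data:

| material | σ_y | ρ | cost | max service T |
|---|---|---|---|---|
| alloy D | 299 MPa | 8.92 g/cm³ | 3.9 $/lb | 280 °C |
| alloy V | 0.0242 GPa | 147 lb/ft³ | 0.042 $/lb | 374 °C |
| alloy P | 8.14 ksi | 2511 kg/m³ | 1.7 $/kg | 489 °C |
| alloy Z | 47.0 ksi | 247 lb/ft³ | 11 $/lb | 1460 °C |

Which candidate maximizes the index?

alloy P

Screen on constraints: cost ≤ 5.1 $/kg; max service T ≥ 327 °C. Survivors: alloy V, alloy P.
In SI units:
  alloy V: σ_y = 24.20 MPa, ρ = 2355 kg/m³
  alloy P: σ_y = 56.12 MPa, ρ = 2511 kg/m³
  alloy P: M = 2.98×10⁻³
  alloy V: M = 2.09×10⁻³
Alloy P has the largest M.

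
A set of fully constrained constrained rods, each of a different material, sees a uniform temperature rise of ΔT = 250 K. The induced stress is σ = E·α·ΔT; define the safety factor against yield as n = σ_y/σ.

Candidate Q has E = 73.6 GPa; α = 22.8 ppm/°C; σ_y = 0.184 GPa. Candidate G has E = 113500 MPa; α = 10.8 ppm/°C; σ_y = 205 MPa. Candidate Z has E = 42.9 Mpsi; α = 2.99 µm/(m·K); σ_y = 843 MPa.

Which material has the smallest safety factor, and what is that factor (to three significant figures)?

In consistent units (E in GPa, α in ×10⁻⁶/K, σ_y in MPa):
  candidate Q: E = 73.60, α = 22.8, σ_y = 184.0 → σ = 420 MPa, n = 0.439
  candidate G: E = 113.5, α = 10.8, σ_y = 205.0 → σ = 306 MPa, n = 0.669
  candidate Z: E = 295.8, α = 2.99, σ_y = 843.0 → σ = 221 MPa, n = 3.81
Smallest n: candidate Q with n = 0.439.

candidate Q, n = 0.439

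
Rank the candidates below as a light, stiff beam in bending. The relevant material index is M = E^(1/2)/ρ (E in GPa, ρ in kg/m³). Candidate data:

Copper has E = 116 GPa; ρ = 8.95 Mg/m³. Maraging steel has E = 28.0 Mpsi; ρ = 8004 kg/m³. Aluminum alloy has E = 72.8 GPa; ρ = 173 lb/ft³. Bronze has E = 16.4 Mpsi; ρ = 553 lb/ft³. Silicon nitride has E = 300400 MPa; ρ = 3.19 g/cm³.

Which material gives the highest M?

silicon nitride

Normalizing units and computing the index:
  copper: E = 116.0 GPa, ρ = 8950 kg/m³
  maraging steel: E = 193.1 GPa, ρ = 8004 kg/m³
  aluminum alloy: E = 72.80 GPa, ρ = 2771 kg/m³
  bronze: E = 113.1 GPa, ρ = 8858 kg/m³
  silicon nitride: E = 300.4 GPa, ρ = 3190 kg/m³
  silicon nitride: M = 5.43×10⁻³
  aluminum alloy: M = 3.08×10⁻³
  maraging steel: M = 1.74×10⁻³
  copper: M = 1.20×10⁻³
  bronze: M = 1.20×10⁻³
Silicon nitride ranks first.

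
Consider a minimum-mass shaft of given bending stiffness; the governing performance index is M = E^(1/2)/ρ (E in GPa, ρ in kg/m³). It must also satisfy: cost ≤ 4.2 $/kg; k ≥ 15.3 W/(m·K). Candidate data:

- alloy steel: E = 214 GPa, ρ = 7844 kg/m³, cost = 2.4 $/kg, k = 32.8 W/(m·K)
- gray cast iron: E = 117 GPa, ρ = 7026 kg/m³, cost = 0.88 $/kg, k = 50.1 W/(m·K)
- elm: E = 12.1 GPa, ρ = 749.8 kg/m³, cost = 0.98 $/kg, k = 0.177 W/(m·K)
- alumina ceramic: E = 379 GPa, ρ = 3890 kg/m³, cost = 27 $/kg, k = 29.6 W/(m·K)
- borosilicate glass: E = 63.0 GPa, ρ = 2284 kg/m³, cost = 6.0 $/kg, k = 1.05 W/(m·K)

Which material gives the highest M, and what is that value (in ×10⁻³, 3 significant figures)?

Screen on constraints: cost ≤ 4.2 $/kg; k ≥ 15.3 W/(m·K). Survivors: alloy steel, gray cast iron.
Per-candidate index values:
  alloy steel: M = 1.86×10⁻³
  gray cast iron: M = 1.54×10⁻³
The maximum is for alloy steel.

alloy steel, M = 1.86×10⁻³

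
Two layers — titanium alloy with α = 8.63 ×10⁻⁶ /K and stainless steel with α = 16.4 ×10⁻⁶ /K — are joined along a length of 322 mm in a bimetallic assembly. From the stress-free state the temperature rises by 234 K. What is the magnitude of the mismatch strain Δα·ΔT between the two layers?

Δα = |8.63 − 16.4|×10⁻⁶/K = 7.77×10⁻⁶/K.
Mismatch strain = Δα·ΔT = 7.77×10⁻⁶ × 234.0 = 1.82×10⁻³.

1.82×10⁻³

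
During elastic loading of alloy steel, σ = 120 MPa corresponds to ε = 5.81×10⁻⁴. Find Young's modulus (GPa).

207 GPa

E = σ/ε = 120 MPa / 5.81×10⁻⁴ = 206500 MPa = 207 GPa.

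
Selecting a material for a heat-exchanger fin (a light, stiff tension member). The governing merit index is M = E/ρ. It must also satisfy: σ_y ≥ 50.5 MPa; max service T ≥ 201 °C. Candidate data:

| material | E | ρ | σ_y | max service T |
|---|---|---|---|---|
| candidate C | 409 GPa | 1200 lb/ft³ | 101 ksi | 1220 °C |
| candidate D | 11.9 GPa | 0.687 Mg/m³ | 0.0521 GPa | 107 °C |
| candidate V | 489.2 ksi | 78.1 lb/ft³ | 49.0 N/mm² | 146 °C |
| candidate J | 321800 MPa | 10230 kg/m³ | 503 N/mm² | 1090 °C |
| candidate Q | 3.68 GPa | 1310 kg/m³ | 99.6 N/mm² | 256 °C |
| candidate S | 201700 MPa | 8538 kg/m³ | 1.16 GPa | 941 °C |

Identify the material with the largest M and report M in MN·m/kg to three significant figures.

Screen on constraints: σ_y ≥ 50.5 MPa; max service T ≥ 201 °C. Survivors: candidate C, candidate J, candidate Q, candidate S.
In SI units:
  candidate C: E = 409.0 GPa, ρ = 19220 kg/m³
  candidate J: E = 321.8 GPa, ρ = 10230 kg/m³
  candidate Q: E = 3.680 GPa, ρ = 1310 kg/m³
  candidate S: E = 201.7 GPa, ρ = 8538 kg/m³
  candidate J: M = 31.5 MN·m/kg
  candidate S: M = 23.6 MN·m/kg
  candidate C: M = 21.3 MN·m/kg
  candidate Q: M = 2.81 MN·m/kg
Highest index: candidate J.

candidate J, M = 31.5 MN·m/kg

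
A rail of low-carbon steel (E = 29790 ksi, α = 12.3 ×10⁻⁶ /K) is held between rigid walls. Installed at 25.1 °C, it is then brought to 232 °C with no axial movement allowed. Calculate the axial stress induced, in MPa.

E = 29790 ksi = 205.4 GPa.
ΔT = 206.9 K. Constrained thermal stress σ = E·α·ΔT = 205.4×10³ MPa × 12.3×10⁻⁶ × 206.9 = 523 MPa (compressive).

523 MPa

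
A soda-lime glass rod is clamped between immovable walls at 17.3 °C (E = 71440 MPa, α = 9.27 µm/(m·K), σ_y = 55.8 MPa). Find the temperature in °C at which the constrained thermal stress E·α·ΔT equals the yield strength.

E = 71440 MPa = 71.44 GPa.
E·α·ΔT = 55.80 MPa ⇒ ΔT = 55.80 / (71.44×10³ × 9.27×10⁻⁶) = 84.26 K.
T = 17.3 + 84.26 = 101.6 °C.

102 °C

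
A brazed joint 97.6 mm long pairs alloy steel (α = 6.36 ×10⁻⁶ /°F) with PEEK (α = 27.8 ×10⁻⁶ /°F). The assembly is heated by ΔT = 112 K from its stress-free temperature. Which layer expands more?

alloy steel: α = 6.36×10⁻⁶/°F × 9/5 = 11.4×10⁻⁶/K.
PEEK: α = 27.8×10⁻⁶/°F × 9/5 = 50.0×10⁻⁶/K.
α(alloy steel) = 11.4×10⁻⁶/K vs α(PEEK) = 50.0×10⁻⁶/K.
Higher α expands more for the same ΔT: PEEK.

PEEK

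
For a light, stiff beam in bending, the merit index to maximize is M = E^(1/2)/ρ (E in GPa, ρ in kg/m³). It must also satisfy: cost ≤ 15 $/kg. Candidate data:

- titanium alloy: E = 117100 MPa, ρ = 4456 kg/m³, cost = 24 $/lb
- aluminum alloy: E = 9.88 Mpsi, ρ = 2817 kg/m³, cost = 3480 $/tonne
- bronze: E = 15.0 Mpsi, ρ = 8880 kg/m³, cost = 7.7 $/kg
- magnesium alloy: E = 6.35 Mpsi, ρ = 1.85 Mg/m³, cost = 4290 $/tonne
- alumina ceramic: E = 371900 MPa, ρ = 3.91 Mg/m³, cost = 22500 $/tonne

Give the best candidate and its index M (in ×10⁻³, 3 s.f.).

Screen on constraints: cost ≤ 15 $/kg. Survivors: aluminum alloy, bronze, magnesium alloy.
Normalizing units and computing the index:
  aluminum alloy: E = 68.12 GPa, ρ = 2817 kg/m³
  bronze: E = 103.4 GPa, ρ = 8880 kg/m³
  magnesium alloy: E = 43.78 GPa, ρ = 1850 kg/m³
  magnesium alloy: M = 3.58×10⁻³
  aluminum alloy: M = 2.93×10⁻³
  bronze: M = 1.15×10⁻³
Highest index: magnesium alloy.

magnesium alloy, M = 3.58×10⁻³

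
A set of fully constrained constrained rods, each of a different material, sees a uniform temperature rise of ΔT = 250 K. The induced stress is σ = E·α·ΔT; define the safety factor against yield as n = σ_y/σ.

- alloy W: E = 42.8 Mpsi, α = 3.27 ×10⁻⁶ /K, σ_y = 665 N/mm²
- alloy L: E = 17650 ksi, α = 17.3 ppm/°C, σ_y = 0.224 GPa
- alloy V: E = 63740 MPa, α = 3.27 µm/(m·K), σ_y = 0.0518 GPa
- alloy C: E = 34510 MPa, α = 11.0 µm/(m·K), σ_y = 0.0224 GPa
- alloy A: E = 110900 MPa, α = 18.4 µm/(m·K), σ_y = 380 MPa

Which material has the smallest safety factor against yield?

alloy C

With everything in SI (GPa, ×10⁻⁶/K, MPa):
  alloy W: E = 295.1, α = 3.27, σ_y = 665.0 → σ = 241 MPa, n = 2.76
  alloy L: E = 121.7, α = 17.3, σ_y = 224.0 → σ = 526 MPa, n = 0.426
  alloy V: E = 63.74, α = 3.27, σ_y = 51.80 → σ = 52.1 MPa, n = 0.994
  alloy C: E = 34.51, α = 11.0, σ_y = 22.40 → σ = 94.9 MPa, n = 0.236
  alloy A: E = 110.9, α = 18.4, σ_y = 380.0 → σ = 510 MPa, n = 0.745
The minimum is alloy C at n = 0.236.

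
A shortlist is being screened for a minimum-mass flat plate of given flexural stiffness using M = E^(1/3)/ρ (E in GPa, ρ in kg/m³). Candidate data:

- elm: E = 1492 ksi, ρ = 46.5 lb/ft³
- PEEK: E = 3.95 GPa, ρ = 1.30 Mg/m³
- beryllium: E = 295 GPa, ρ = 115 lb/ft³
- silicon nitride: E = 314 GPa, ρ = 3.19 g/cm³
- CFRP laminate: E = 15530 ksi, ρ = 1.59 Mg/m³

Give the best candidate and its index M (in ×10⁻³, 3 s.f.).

beryllium, M = 3.61×10⁻³

Putting every candidate on a common basis:
  elm: E = 10.29 GPa, ρ = 744.9 kg/m³
  PEEK: E = 3.950 GPa, ρ = 1300 kg/m³
  beryllium: E = 295.0 GPa, ρ = 1842 kg/m³
  silicon nitride: E = 314.0 GPa, ρ = 3190 kg/m³
  CFRP laminate: E = 107.1 GPa, ρ = 1590 kg/m³
  beryllium: M = 3.61×10⁻³
  CFRP laminate: M = 2.99×10⁻³
  elm: M = 2.92×10⁻³
  silicon nitride: M = 2.13×10⁻³
  PEEK: M = 1.22×10⁻³
Highest index: beryllium.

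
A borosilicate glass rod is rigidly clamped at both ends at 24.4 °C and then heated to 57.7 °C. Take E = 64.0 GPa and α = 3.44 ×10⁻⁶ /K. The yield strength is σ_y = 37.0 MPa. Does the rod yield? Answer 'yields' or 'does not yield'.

does not yield

ΔT = 33.30 K. Constrained thermal stress σ = E·α·ΔT = 64.00×10³ MPa × 3.44×10⁻⁶ × 33.30 = 7.33 MPa (compressive).
Compare to σ_y = 37.0 MPa: σ < σ_y, so it does not yield.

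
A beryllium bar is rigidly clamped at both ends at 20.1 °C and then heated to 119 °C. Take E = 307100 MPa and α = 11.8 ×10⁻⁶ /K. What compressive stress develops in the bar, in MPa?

358 MPa

E = 307100 MPa = 307.1 GPa.
ΔT = 98.90 K. Constrained thermal stress σ = E·α·ΔT = 307.1×10³ MPa × 11.8×10⁻⁶ × 98.90 = 358 MPa (compressive).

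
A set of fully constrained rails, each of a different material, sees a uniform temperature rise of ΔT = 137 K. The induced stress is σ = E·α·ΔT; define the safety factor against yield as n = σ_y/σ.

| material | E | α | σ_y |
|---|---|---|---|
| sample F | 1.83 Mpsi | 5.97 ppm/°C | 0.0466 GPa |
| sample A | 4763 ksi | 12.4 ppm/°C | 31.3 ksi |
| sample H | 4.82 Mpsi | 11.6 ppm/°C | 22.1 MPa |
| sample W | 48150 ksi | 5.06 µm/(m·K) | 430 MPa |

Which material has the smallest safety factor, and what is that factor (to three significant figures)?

sample H, n = 0.418

In consistent units (E in GPa, α in ×10⁻⁶/K, σ_y in MPa):
  sample F: E = 12.62, α = 5.97, σ_y = 46.60 → σ = 10.3 MPa, n = 4.52
  sample A: E = 32.84, α = 12.4, σ_y = 215.8 → σ = 55.8 MPa, n = 3.87
  sample H: E = 33.23, α = 11.6, σ_y = 22.10 → σ = 52.8 MPa, n = 0.418
  sample W: E = 332.0, α = 5.06, σ_y = 430.0 → σ = 230 MPa, n = 1.87
The minimum is sample H at n = 0.418.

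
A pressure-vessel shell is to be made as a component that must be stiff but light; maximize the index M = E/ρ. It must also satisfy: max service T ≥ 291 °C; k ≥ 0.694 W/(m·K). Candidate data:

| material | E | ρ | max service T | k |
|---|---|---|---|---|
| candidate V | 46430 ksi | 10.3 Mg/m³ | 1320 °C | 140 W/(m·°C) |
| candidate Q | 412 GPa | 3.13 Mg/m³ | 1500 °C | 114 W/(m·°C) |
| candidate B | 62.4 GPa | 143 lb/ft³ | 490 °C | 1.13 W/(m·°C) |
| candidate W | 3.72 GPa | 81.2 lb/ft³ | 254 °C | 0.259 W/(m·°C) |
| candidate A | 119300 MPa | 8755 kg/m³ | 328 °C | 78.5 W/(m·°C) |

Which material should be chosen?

Screen on constraints: max service T ≥ 291 °C; k ≥ 0.694 W/(m·K). Survivors: candidate V, candidate Q, candidate B, candidate A.
Convert each candidate to consistent units, then evaluate M:
  candidate V: E = 320.1 GPa, ρ = 10300 kg/m³
  candidate Q: E = 412.0 GPa, ρ = 3130 kg/m³
  candidate B: E = 62.40 GPa, ρ = 2291 kg/m³
  candidate A: E = 119.3 GPa, ρ = 8755 kg/m³
  candidate Q: M = 132 MN·m/kg
  candidate V: M = 31.1 MN·m/kg
  candidate B: M = 27.2 MN·m/kg
  candidate A: M = 13.6 MN·m/kg
Candidate Q has the largest M.

candidate Q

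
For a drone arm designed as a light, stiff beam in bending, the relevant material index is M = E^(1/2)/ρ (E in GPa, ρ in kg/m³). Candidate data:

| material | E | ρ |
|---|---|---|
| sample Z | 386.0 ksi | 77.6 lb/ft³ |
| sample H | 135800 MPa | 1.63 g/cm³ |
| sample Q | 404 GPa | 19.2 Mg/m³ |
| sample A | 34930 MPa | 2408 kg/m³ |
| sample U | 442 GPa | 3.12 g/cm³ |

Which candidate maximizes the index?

After converting to SI:
  sample Z: E = 2.661 GPa, ρ = 1243 kg/m³
  sample H: E = 135.8 GPa, ρ = 1630 kg/m³
  sample Q: E = 404.0 GPa, ρ = 19200 kg/m³
  sample A: E = 34.93 GPa, ρ = 2408 kg/m³
  sample U: E = 442.0 GPa, ρ = 3120 kg/m³
  sample H: M = 7.15×10⁻³
  sample U: M = 6.74×10⁻³
  sample A: M = 2.45×10⁻³
  sample Z: M = 1.31×10⁻³
  sample Q: M = 1.05×10⁻³
Highest index: sample H.

sample H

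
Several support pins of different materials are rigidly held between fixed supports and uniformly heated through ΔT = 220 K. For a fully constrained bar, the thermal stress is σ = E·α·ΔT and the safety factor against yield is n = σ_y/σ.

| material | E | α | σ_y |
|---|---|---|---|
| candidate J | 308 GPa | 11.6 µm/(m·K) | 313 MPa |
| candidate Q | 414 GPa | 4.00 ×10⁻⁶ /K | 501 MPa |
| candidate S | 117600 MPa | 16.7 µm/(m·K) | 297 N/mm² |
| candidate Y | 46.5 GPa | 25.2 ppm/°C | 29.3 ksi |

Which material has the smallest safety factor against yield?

candidate J

Per material, after unit conversion:
  candidate J: E = 308.0, α = 11.6, σ_y = 313.0 → σ = 786 MPa, n = 0.398
  candidate Q: E = 414.0, α = 4.00, σ_y = 501.0 → σ = 364 MPa, n = 1.38
  candidate S: E = 117.6, α = 16.7, σ_y = 297.0 → σ = 432 MPa, n = 0.687
  candidate Y: E = 46.50, α = 25.2, σ_y = 202.0 → σ = 258 MPa, n = 0.784
The minimum is candidate J at n = 0.398.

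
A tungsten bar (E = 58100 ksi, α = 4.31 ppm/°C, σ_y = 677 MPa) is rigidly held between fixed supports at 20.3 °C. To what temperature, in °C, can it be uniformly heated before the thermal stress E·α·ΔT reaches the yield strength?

E = 58100 ksi = 400.6 GPa.
E·α·ΔT = 677.0 MPa ⇒ ΔT = 677.0 / (400.6×10³ × 4.31×10⁻⁶) = 392.1 K.
T = 20.3 + 392.1 = 412.4 °C.

412 °C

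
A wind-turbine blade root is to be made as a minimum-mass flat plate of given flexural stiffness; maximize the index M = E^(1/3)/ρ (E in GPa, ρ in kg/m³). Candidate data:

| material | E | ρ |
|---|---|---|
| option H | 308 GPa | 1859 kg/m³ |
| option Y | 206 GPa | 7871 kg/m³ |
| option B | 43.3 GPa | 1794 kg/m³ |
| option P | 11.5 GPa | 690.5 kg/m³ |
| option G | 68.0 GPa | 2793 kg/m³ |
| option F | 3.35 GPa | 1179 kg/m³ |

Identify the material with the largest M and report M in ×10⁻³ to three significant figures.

Computing M directly (units already consistent):
  option H: M = 3.63×10⁻³
  option P: M = 3.27×10⁻³
  option B: M = 1.96×10⁻³
  option G: M = 1.46×10⁻³
  option F: M = 1.27×10⁻³
  option Y: M = 0.750×10⁻³
The maximum is for option H.

option H, M = 3.63×10⁻³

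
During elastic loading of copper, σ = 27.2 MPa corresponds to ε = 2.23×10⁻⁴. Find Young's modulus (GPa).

E = σ/ε = 27.2 MPa / 2.23×10⁻⁴ = 122000 MPa = 122 GPa.

122 GPa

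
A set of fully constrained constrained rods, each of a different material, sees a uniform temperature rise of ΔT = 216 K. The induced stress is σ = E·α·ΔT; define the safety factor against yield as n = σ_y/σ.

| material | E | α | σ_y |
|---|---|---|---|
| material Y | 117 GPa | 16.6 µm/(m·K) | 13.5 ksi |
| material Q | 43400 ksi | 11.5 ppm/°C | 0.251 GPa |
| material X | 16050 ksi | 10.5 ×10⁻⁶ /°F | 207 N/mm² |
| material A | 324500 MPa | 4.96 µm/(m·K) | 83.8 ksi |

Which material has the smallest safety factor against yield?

material Y

With everything in SI (GPa, ×10⁻⁶/K, MPa):
  material Y: E = 117.0, α = 16.6, σ_y = 93.08 → σ = 420 MPa, n = 0.222
  material Q: E = 299.2, α = 11.5, σ_y = 251.0 → σ = 743 MPa, n = 0.338
  material X: E = 110.7, α = 18.9, σ_y = 207.0 → σ = 452 MPa, n = 0.458
  material A: E = 324.5, α = 4.96, σ_y = 577.8 → σ = 348 MPa, n = 1.66
The minimum is material Y at n = 0.222.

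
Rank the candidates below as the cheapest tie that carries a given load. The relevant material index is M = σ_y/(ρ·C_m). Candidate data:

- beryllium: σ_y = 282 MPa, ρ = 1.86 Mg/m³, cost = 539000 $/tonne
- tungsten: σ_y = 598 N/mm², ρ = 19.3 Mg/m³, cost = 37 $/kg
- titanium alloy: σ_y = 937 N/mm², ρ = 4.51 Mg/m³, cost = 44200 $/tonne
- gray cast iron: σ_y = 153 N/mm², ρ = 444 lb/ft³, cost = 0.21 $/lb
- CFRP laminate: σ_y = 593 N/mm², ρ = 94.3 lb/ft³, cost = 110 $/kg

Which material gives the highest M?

gray cast iron

Putting every candidate on a common basis:
  beryllium: σ_y = 282.0 MPa, ρ = 1860 kg/m³, cost = 539.0 $/kg
  tungsten: σ_y = 598.0 MPa, ρ = 19300 kg/m³, cost = 37.00 $/kg
  titanium alloy: σ_y = 937.0 MPa, ρ = 4510 kg/m³, cost = 44.20 $/kg
  gray cast iron: σ_y = 153.0 MPa, ρ = 7112 kg/m³, cost = 0.4630 $/kg
  CFRP laminate: σ_y = 593.0 MPa, ρ = 1511 kg/m³, cost = 110.0 $/kg
  gray cast iron: M = 46.5 kN·m per $
  titanium alloy: M = 4.70 kN·m per $
  CFRP laminate: M = 3.57 kN·m per $
  tungsten: M = 0.837 kN·m per $
  beryllium: M = 0.281 kN·m per $
The maximum is for gray cast iron.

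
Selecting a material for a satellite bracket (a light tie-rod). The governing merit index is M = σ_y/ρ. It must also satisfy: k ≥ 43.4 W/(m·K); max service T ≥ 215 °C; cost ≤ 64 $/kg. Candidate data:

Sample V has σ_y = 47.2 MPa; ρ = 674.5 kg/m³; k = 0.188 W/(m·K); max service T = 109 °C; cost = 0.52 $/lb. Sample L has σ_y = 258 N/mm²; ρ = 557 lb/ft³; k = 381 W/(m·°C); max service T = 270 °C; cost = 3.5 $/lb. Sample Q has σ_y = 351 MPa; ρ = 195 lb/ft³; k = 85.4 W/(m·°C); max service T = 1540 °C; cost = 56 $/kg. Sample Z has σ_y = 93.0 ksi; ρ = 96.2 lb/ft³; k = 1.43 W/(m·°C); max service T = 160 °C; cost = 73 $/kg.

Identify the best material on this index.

Screen on constraints: k ≥ 43.4 W/(m·K); max service T ≥ 215 °C; cost ≤ 64 $/kg. Survivors: sample L, sample Q.
After converting to SI:
  sample L: σ_y = 258.0 MPa, ρ = 8922 kg/m³
  sample Q: σ_y = 351.0 MPa, ρ = 3124 kg/m³
  sample Q: M = 112 kN·m/kg
  sample L: M = 28.9 kN·m/kg
Sample Q has the largest M.

sample Q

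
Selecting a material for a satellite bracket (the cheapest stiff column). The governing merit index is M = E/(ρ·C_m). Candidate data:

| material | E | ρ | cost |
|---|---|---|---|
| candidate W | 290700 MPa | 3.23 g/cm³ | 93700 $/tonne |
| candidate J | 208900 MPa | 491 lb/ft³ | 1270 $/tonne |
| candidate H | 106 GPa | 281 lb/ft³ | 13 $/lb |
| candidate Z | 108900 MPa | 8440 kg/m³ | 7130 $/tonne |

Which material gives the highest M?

candidate J

In SI units:
  candidate W: E = 290.7 GPa, ρ = 3230 kg/m³, cost = 93.70 $/kg
  candidate J: E = 208.9 GPa, ρ = 7865 kg/m³, cost = 1.270 $/kg
  candidate H: E = 106.0 GPa, ρ = 4501 kg/m³, cost = 28.66 $/kg
  candidate Z: E = 108.9 GPa, ρ = 8440 kg/m³, cost = 7.130 $/kg
  candidate J: M = 20.9 MN·m per $
  candidate Z: M = 1.81 MN·m per $
  candidate W: M = 0.961 MN·m per $
  candidate H: M = 0.822 MN·m per $
The maximum is for candidate J.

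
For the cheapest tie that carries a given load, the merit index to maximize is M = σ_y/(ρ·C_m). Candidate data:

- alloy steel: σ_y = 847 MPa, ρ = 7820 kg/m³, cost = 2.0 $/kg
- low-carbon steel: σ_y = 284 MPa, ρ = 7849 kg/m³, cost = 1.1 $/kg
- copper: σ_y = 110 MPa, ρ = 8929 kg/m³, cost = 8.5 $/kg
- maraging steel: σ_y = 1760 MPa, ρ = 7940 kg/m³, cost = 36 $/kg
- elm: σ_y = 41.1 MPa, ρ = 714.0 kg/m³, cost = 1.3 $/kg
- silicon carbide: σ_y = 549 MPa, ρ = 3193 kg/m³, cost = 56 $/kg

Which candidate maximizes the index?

alloy steel

Evaluate M for each candidate:
  alloy steel: M = 54.2 kN·m per $
  elm: M = 44.3 kN·m per $
  low-carbon steel: M = 32.9 kN·m per $
  maraging steel: M = 6.16 kN·m per $
  silicon carbide: M = 3.07 kN·m per $
  copper: M = 1.45 kN·m per $
The maximum is for alloy steel.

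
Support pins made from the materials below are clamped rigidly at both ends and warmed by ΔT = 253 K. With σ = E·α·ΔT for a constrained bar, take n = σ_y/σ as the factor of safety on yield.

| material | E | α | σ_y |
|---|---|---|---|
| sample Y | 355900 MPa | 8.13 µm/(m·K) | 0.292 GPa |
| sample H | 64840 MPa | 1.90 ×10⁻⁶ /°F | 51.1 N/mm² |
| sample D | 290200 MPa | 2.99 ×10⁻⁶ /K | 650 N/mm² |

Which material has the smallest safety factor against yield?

sample Y

Per material, after unit conversion:
  sample Y: E = 355.9, α = 8.13, σ_y = 292.0 → σ = 732 MPa, n = 0.399
  sample H: E = 64.84, α = 3.42, σ_y = 51.10 → σ = 56.1 MPa, n = 0.911
  sample D: E = 290.2, α = 2.99, σ_y = 650.0 → σ = 220 MPa, n = 2.96
Smallest n: sample Y with n = 0.399.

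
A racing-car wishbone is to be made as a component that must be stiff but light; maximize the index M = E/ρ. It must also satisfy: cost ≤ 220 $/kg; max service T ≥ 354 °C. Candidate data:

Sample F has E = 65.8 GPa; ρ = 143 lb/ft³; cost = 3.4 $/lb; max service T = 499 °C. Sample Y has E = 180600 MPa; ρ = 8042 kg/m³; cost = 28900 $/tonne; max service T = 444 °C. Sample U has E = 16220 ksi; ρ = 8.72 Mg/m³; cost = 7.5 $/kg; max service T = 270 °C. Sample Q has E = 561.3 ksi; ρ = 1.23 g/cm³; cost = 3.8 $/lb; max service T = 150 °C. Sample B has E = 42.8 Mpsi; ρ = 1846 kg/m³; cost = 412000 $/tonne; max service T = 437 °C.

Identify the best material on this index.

sample F

Screen on constraints: cost ≤ 220 $/kg; max service T ≥ 354 °C. Survivors: sample F, sample Y.
In SI units:
  sample F: E = 65.80 GPa, ρ = 2291 kg/m³
  sample Y: E = 180.6 GPa, ρ = 8042 kg/m³
  sample F: M = 28.7 MN·m/kg
  sample Y: M = 22.5 MN·m/kg
The maximum is for sample F.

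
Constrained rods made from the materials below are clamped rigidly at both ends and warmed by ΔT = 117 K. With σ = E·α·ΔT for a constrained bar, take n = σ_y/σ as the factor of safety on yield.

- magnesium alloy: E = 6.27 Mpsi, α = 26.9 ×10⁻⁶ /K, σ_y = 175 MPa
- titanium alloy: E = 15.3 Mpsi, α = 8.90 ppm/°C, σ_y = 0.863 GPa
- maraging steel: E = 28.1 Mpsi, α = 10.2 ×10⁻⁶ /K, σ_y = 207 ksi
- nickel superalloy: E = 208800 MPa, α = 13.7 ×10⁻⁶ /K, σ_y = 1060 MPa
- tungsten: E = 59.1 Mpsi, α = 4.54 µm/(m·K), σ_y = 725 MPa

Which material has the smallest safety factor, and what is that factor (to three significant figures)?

In consistent units (E in GPa, α in ×10⁻⁶/K, σ_y in MPa):
  magnesium alloy: E = 43.23, α = 26.9, σ_y = 175.0 → σ = 136 MPa, n = 1.29
  titanium alloy: E = 105.5, α = 8.90, σ_y = 863.0 → σ = 110 MPa, n = 7.86
  maraging steel: E = 193.7, α = 10.2, σ_y = 1427 → σ = 231 MPa, n = 6.17
  nickel superalloy: E = 208.8, α = 13.7, σ_y = 1060 → σ = 335 MPa, n = 3.17
  tungsten: E = 407.5, α = 4.54, σ_y = 725.0 → σ = 216 MPa, n = 3.35
Magnesium alloy has the lowest safety factor, n = 1.29.

magnesium alloy, n = 1.29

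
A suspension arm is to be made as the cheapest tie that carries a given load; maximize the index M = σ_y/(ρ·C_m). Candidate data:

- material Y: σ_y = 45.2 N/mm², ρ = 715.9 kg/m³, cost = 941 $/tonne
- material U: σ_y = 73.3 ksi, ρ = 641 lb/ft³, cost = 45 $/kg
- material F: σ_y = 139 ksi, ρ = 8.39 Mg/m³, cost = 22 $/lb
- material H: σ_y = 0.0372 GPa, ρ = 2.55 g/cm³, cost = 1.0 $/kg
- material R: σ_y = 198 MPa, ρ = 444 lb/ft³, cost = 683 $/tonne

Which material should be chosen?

Normalizing units and computing the index:
  material Y: σ_y = 45.20 MPa, ρ = 715.9 kg/m³, cost = 0.9410 $/kg
  material U: σ_y = 505.4 MPa, ρ = 10270 kg/m³, cost = 45.00 $/kg
  material F: σ_y = 958.4 MPa, ρ = 8390 kg/m³, cost = 48.50 $/kg
  material H: σ_y = 37.20 MPa, ρ = 2550 kg/m³, cost = 1.000 $/kg
  material R: σ_y = 198.0 MPa, ρ = 7112 kg/m³, cost = 0.6830 $/kg
  material Y: M = 67.1 kN·m per $
  material R: M = 40.8 kN·m per $
  material H: M = 14.6 kN·m per $
  material F: M = 2.36 kN·m per $
  material U: M = 1.09 kN·m per $
The maximum is for material Y.

material Y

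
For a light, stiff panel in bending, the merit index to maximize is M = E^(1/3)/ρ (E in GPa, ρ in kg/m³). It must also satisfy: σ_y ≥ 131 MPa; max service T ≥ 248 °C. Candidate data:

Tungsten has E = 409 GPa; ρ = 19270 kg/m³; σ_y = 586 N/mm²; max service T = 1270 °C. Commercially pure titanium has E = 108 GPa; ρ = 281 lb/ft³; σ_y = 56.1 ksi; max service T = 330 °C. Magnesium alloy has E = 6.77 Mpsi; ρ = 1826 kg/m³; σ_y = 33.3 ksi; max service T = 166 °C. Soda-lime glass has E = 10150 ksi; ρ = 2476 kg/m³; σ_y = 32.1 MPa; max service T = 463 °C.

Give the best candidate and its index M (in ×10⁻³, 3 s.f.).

commercially pure titanium, M = 1.06×10⁻³

Screen on constraints: σ_y ≥ 131 MPa; max service T ≥ 248 °C. Survivors: tungsten, commercially pure titanium.
Putting every candidate on a common basis:
  tungsten: E = 409.0 GPa, ρ = 19270 kg/m³
  commercially pure titanium: E = 108.0 GPa, ρ = 4501 kg/m³
  commercially pure titanium: M = 1.06×10⁻³
  tungsten: M = 0.385×10⁻³
Commercially pure titanium ranks first.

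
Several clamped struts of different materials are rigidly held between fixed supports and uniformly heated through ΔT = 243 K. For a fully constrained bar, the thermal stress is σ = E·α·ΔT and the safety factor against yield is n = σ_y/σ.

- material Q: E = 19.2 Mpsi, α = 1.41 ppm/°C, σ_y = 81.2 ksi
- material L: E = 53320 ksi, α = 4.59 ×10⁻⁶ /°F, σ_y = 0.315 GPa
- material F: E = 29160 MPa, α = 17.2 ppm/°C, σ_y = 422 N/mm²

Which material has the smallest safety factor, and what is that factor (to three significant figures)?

material L, n = 0.427

With everything in SI (GPa, ×10⁻⁶/K, MPa):
  material Q: E = 132.4, α = 1.41, σ_y = 559.9 → σ = 45.4 MPa, n = 12.3
  material L: E = 367.6, α = 8.26, σ_y = 315.0 → σ = 738 MPa, n = 0.427
  material F: E = 29.16, α = 17.2, σ_y = 422.0 → σ = 122 MPa, n = 3.46
Smallest n: material L with n = 0.427.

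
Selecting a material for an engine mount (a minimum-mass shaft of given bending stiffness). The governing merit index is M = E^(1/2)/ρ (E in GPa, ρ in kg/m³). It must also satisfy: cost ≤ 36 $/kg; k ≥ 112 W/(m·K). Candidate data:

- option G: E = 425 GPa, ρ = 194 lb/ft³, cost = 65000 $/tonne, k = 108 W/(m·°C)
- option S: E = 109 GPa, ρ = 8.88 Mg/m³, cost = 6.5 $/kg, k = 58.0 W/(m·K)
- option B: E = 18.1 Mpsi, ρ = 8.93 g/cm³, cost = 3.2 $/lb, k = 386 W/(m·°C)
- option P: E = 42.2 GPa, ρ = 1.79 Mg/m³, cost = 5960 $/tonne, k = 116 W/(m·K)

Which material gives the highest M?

Screen on constraints: cost ≤ 36 $/kg; k ≥ 112 W/(m·K). Survivors: option B, option P.
In SI units:
  option B: E = 124.8 GPa, ρ = 8930 kg/m³
  option P: E = 42.20 GPa, ρ = 1790 kg/m³
  option P: M = 3.63×10⁻³
  option B: M = 1.25×10⁻³
Highest index: option P.

option P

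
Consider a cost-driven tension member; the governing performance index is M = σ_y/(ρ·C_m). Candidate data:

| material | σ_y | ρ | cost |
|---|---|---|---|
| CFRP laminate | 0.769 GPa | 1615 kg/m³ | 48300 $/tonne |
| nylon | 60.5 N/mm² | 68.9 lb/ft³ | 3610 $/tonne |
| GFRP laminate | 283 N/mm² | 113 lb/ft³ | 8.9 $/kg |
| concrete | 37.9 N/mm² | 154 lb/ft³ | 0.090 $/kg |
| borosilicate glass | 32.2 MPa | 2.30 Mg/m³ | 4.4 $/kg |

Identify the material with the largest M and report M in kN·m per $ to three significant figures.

In SI units:
  CFRP laminate: σ_y = 769.0 MPa, ρ = 1615 kg/m³, cost = 48.30 $/kg
  nylon: σ_y = 60.50 MPa, ρ = 1104 kg/m³, cost = 3.610 $/kg
  GFRP laminate: σ_y = 283.0 MPa, ρ = 1810 kg/m³, cost = 8.900 $/kg
  concrete: σ_y = 37.90 MPa, ρ = 2467 kg/m³, cost = 0.09000 $/kg
  borosilicate glass: σ_y = 32.20 MPa, ρ = 2300 kg/m³, cost = 4.400 $/kg
  concrete: M = 171 kN·m per $
  GFRP laminate: M = 17.6 kN·m per $
  nylon: M = 15.2 kN·m per $
  CFRP laminate: M = 9.86 kN·m per $
  borosilicate glass: M = 3.18 kN·m per $
Highest index: concrete.

concrete, M = 171 kN·m per $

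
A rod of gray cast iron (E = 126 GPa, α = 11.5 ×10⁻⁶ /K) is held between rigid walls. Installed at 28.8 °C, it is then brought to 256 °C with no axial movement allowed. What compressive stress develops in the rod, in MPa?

ΔT = 227.2 K. Constrained thermal stress σ = E·α·ΔT = 126.0×10³ MPa × 11.5×10⁻⁶ × 227.2 = 329 MPa (compressive).

329 MPa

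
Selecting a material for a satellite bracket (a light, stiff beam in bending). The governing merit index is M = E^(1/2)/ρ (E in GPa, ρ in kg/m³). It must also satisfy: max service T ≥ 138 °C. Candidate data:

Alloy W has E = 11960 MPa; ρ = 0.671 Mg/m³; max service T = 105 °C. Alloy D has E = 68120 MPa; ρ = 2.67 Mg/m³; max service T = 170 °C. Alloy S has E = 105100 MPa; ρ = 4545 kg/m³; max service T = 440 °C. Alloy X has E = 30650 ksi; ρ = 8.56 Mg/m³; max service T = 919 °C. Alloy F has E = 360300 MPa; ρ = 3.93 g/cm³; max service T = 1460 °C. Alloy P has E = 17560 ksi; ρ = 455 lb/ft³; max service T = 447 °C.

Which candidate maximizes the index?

alloy F

Screen on constraints: max service T ≥ 138 °C. Survivors: alloy D, alloy S, alloy X, alloy F, alloy P.
Normalizing units and computing the index:
  alloy D: E = 68.12 GPa, ρ = 2670 kg/m³
  alloy S: E = 105.1 GPa, ρ = 4545 kg/m³
  alloy X: E = 211.3 GPa, ρ = 8560 kg/m³
  alloy F: E = 360.3 GPa, ρ = 3930 kg/m³
  alloy P: E = 121.1 GPa, ρ = 7288 kg/m³
  alloy F: M = 4.83×10⁻³
  alloy D: M = 3.09×10⁻³
  alloy S: M = 2.26×10⁻³
  alloy X: M = 1.70×10⁻³
  alloy P: M = 1.51×10⁻³
Alloy F has the largest M.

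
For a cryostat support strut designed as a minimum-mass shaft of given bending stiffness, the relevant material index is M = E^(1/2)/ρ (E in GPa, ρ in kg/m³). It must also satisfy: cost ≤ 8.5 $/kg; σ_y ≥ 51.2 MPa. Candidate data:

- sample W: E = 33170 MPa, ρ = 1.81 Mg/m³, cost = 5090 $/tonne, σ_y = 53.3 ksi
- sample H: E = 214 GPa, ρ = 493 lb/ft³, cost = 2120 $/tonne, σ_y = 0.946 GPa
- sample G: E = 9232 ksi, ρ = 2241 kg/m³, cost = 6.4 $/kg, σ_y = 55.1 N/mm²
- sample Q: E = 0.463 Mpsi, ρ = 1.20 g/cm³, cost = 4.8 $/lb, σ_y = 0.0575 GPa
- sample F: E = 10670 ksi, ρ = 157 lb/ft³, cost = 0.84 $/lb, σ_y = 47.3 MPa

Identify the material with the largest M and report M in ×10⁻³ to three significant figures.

Screen on constraints: cost ≤ 8.5 $/kg; σ_y ≥ 51.2 MPa. Survivors: sample W, sample H, sample G.
Normalizing units and computing the index:
  sample W: E = 33.17 GPa, ρ = 1810 kg/m³
  sample H: E = 214.0 GPa, ρ = 7897 kg/m³
  sample G: E = 63.65 GPa, ρ = 2241 kg/m³
  sample G: M = 3.56×10⁻³
  sample W: M = 3.18×10⁻³
  sample H: M = 1.85×10⁻³
Sample G has the largest M.

sample G, M = 3.56×10⁻³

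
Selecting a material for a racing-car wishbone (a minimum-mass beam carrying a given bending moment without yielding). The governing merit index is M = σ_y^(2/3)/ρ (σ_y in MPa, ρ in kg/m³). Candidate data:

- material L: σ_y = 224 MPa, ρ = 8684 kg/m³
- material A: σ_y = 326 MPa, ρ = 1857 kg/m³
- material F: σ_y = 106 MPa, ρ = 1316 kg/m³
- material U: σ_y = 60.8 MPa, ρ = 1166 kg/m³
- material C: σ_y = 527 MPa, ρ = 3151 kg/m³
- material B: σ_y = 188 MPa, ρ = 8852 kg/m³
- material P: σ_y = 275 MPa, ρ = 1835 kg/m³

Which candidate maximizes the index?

Per-candidate index values:
  material A: M = 25.5×10⁻³
  material P: M = 23.0×10⁻³
  material C: M = 20.7×10⁻³
  material F: M = 17.0×10⁻³
  material U: M = 13.3×10⁻³
  material L: M = 4.25×10⁻³
  material B: M = 3.71×10⁻³
Highest index: material A.

material A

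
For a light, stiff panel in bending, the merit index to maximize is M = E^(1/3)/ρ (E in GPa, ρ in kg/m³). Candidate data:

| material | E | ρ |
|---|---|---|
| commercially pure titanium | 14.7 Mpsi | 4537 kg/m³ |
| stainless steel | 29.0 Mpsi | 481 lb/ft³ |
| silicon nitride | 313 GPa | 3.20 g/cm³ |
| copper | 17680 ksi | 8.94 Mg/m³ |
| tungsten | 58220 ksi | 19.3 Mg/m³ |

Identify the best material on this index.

silicon nitride

Putting every candidate on a common basis:
  commercially pure titanium: E = 101.4 GPa, ρ = 4537 kg/m³
  stainless steel: E = 199.9 GPa, ρ = 7705 kg/m³
  silicon nitride: E = 313.0 GPa, ρ = 3200 kg/m³
  copper: E = 121.9 GPa, ρ = 8940 kg/m³
  tungsten: E = 401.4 GPa, ρ = 19300 kg/m³
  silicon nitride: M = 2.12×10⁻³
  commercially pure titanium: M = 1.03×10⁻³
  stainless steel: M = 0.759×10⁻³
  copper: M = 0.555×10⁻³
  tungsten: M = 0.382×10⁻³
Silicon nitride has the largest M.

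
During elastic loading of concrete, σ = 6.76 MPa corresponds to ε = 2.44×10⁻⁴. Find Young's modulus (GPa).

E = σ/ε = 6.76 MPa / 2.44×10⁻⁴ = 27700 MPa = 27.7 GPa.

27.7 GPa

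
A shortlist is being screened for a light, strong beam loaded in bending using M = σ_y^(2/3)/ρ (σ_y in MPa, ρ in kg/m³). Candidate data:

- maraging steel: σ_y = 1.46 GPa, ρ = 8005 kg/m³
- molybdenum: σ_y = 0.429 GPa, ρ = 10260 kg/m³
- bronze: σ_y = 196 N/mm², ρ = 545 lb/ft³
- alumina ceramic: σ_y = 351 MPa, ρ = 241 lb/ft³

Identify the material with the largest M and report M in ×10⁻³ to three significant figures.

After converting to SI:
  maraging steel: σ_y = 1460 MPa, ρ = 8005 kg/m³
  molybdenum: σ_y = 429.0 MPa, ρ = 10260 kg/m³
  bronze: σ_y = 196.0 MPa, ρ = 8730 kg/m³
  alumina ceramic: σ_y = 351.0 MPa, ρ = 3860 kg/m³
  maraging steel: M = 16.1×10⁻³
  alumina ceramic: M = 12.9×10⁻³
  molybdenum: M = 5.54×10⁻³
  bronze: M = 3.87×10⁻³
The maximum is for maraging steel.

maraging steel, M = 16.1×10⁻³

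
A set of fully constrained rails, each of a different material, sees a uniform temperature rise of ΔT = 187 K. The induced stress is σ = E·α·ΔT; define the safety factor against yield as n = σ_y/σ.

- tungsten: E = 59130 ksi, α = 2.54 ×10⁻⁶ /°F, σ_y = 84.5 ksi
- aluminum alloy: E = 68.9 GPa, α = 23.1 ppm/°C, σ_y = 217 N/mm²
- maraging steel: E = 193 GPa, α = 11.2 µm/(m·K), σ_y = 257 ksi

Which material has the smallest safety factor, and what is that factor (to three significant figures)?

aluminum alloy, n = 0.729

Per material, after unit conversion:
  tungsten: E = 407.7, α = 4.57, σ_y = 582.6 → σ = 349 MPa, n = 1.67
  aluminum alloy: E = 68.90, α = 23.1, σ_y = 217.0 → σ = 298 MPa, n = 0.729
  maraging steel: E = 193.0, α = 11.2, σ_y = 1772 → σ = 404 MPa, n = 4.38
The minimum is aluminum alloy at n = 0.729.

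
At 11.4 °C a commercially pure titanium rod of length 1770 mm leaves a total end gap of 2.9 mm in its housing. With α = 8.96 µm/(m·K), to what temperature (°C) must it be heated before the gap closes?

α·L₀·ΔT = 2.9 mm ⇒ ΔT = 2.9 / (8.96×10⁻⁶ × 1770.0) = 182.9 K.
T = 11.4 + 182.9 = 194.3 °C.

194 °C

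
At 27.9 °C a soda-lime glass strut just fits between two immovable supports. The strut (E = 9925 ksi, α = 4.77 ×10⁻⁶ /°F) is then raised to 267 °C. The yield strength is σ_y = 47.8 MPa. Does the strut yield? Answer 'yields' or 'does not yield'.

E = 9925 ksi = 68.43 GPa.
α = 4.77×10⁻⁶/°F × 9/5 = 8.59×10⁻⁶/K.
ΔT = 239.1 K. Constrained thermal stress σ = E·α·ΔT = 68.43×10³ MPa × 8.59×10⁻⁶ × 239.1 = 140 MPa (compressive).
Compare to σ_y = 47.8 MPa: σ ≥ σ_y, so it yields.

yields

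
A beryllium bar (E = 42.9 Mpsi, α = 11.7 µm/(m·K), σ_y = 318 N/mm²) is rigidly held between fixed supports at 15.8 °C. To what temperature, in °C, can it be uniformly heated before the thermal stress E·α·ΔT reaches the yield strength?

E = 42.9 Mpsi = 295.8 GPa.
σ_y = 318 N/mm² = 318.0 MPa.
E·α·ΔT = 318.0 MPa ⇒ ΔT = 318.0 / (295.8×10³ × 11.7×10⁻⁶) = 91.89 K.
T = 15.8 + 91.89 = 107.7 °C.

108 °C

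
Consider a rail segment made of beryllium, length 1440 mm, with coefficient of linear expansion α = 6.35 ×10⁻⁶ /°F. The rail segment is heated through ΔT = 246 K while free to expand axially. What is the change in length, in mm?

4.05 mm

Convert α: 6.35×10⁻⁶/°F × (9/5) = 11.4×10⁻⁶/K.
ΔL = α·L₀·ΔT = 11.4×10⁻⁶ × 1440 mm × 246.0 K = 4.05 mm.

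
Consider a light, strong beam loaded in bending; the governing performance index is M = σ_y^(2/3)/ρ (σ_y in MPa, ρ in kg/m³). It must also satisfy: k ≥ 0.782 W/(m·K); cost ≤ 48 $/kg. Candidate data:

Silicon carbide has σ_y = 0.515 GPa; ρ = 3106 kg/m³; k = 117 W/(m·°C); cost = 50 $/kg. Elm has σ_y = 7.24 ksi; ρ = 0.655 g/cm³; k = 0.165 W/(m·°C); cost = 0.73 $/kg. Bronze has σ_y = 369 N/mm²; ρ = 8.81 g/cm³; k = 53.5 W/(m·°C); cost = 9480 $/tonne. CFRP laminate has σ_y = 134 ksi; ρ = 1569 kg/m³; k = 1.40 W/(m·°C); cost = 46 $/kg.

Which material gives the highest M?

Screen on constraints: k ≥ 0.782 W/(m·K); cost ≤ 48 $/kg. Survivors: bronze, CFRP laminate.
Normalizing units and computing the index:
  bronze: σ_y = 369.0 MPa, ρ = 8810 kg/m³
  CFRP laminate: σ_y = 923.9 MPa, ρ = 1569 kg/m³
  CFRP laminate: M = 60.5×10⁻³
  bronze: M = 5.84×10⁻³
The maximum is for CFRP laminate.

CFRP laminate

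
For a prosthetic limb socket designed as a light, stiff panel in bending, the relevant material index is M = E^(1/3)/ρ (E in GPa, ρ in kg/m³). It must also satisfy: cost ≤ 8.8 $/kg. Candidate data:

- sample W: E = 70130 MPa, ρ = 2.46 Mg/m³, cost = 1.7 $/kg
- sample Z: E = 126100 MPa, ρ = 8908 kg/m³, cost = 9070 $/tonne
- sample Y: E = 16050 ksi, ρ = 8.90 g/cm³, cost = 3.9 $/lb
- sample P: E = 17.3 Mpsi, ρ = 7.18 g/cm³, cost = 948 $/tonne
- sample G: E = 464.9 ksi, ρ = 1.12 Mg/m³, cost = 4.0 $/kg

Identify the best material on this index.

sample W

Screen on constraints: cost ≤ 8.8 $/kg. Survivors: sample W, sample Y, sample P, sample G.
Convert each candidate to consistent units, then evaluate M:
  sample W: E = 70.13 GPa, ρ = 2460 kg/m³
  sample Y: E = 110.7 GPa, ρ = 8900 kg/m³
  sample P: E = 119.3 GPa, ρ = 7180 kg/m³
  sample G: E = 3.205 GPa, ρ = 1120 kg/m³
  sample W: M = 1.68×10⁻³
  sample G: M = 1.32×10⁻³
  sample P: M = 0.686×10⁻³
  sample Y: M = 0.539×10⁻³
The maximum is for sample W.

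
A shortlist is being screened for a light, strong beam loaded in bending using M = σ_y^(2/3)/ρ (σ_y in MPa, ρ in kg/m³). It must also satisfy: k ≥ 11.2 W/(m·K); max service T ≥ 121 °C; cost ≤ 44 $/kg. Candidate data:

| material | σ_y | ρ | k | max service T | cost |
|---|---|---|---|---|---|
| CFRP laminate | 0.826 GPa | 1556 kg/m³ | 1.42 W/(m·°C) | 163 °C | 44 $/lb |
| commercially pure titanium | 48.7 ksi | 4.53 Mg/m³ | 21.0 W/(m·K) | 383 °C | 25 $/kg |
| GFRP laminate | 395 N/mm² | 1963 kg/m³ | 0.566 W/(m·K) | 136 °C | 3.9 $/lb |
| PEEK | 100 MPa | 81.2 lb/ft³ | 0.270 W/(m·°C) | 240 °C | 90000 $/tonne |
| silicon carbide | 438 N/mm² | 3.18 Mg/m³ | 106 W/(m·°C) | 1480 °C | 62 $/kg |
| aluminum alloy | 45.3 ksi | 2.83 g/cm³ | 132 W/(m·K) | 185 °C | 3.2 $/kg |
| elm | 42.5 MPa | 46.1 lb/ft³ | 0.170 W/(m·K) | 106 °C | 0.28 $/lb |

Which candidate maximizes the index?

aluminum alloy

Screen on constraints: k ≥ 11.2 W/(m·K); max service T ≥ 121 °C; cost ≤ 44 $/kg. Survivors: commercially pure titanium, aluminum alloy.
Convert each candidate to consistent units, then evaluate M:
  commercially pure titanium: σ_y = 335.8 MPa, ρ = 4530 kg/m³
  aluminum alloy: σ_y = 312.3 MPa, ρ = 2830 kg/m³
  aluminum alloy: M = 16.3×10⁻³
  commercially pure titanium: M = 10.7×10⁻³
Aluminum alloy has the largest M.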